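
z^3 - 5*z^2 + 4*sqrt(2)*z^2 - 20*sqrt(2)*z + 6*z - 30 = (z - 5)*(z + sqrt(2))*(z + 3*sqrt(2))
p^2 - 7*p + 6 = (p - 6)*(p - 1)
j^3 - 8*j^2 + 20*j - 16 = (j - 4)*(j - 2)^2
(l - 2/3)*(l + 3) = l^2 + 7*l/3 - 2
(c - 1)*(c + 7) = c^2 + 6*c - 7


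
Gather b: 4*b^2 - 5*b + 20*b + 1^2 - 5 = 4*b^2 + 15*b - 4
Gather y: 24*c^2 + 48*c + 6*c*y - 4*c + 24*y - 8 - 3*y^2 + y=24*c^2 + 44*c - 3*y^2 + y*(6*c + 25) - 8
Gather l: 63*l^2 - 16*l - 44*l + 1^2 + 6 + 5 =63*l^2 - 60*l + 12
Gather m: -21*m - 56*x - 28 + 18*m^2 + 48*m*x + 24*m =18*m^2 + m*(48*x + 3) - 56*x - 28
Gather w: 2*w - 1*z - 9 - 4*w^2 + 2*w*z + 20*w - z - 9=-4*w^2 + w*(2*z + 22) - 2*z - 18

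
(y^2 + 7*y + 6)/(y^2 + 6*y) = (y + 1)/y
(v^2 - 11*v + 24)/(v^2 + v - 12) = (v - 8)/(v + 4)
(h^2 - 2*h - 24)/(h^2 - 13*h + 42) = (h + 4)/(h - 7)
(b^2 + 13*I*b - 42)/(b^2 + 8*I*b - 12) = (b + 7*I)/(b + 2*I)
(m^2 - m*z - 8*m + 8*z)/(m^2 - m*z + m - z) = (m - 8)/(m + 1)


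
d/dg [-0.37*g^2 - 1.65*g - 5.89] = -0.74*g - 1.65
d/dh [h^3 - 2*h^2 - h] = 3*h^2 - 4*h - 1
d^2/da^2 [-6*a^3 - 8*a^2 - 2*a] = -36*a - 16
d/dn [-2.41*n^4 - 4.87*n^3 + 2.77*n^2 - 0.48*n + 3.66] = -9.64*n^3 - 14.61*n^2 + 5.54*n - 0.48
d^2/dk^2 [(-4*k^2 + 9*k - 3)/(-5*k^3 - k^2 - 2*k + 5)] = 2*(100*k^6 - 675*k^5 + 195*k^4 + 893*k^3 - 1191*k^2 + 108*k + 37)/(125*k^9 + 75*k^8 + 165*k^7 - 314*k^6 - 84*k^5 - 303*k^4 + 323*k^3 + 15*k^2 + 150*k - 125)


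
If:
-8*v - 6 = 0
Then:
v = -3/4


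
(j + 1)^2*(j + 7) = j^3 + 9*j^2 + 15*j + 7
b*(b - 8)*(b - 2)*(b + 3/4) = b^4 - 37*b^3/4 + 17*b^2/2 + 12*b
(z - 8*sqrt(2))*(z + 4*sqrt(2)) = z^2 - 4*sqrt(2)*z - 64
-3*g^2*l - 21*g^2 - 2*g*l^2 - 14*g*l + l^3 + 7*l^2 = (-3*g + l)*(g + l)*(l + 7)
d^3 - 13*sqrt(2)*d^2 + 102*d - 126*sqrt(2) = (d - 7*sqrt(2))*(d - 3*sqrt(2))^2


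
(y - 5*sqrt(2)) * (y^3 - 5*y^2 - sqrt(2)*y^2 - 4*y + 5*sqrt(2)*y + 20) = y^4 - 6*sqrt(2)*y^3 - 5*y^3 + 6*y^2 + 30*sqrt(2)*y^2 - 30*y + 20*sqrt(2)*y - 100*sqrt(2)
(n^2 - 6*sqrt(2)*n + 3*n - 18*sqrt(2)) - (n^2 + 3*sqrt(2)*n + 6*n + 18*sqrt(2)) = -9*sqrt(2)*n - 3*n - 36*sqrt(2)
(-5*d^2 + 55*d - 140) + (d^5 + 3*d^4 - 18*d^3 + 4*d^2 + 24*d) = d^5 + 3*d^4 - 18*d^3 - d^2 + 79*d - 140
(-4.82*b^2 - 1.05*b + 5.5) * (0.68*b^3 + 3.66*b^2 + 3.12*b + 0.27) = -3.2776*b^5 - 18.3552*b^4 - 15.1414*b^3 + 15.5526*b^2 + 16.8765*b + 1.485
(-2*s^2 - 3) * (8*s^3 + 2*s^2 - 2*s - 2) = -16*s^5 - 4*s^4 - 20*s^3 - 2*s^2 + 6*s + 6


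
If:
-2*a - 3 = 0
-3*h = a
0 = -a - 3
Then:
No Solution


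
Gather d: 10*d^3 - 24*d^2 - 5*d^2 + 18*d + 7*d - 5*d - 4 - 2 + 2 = 10*d^3 - 29*d^2 + 20*d - 4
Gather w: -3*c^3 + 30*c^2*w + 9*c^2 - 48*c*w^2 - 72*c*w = -3*c^3 + 9*c^2 - 48*c*w^2 + w*(30*c^2 - 72*c)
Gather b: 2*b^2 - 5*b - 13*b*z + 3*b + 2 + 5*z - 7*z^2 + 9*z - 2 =2*b^2 + b*(-13*z - 2) - 7*z^2 + 14*z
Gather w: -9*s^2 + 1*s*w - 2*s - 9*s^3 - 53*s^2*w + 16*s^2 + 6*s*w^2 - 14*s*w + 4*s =-9*s^3 + 7*s^2 + 6*s*w^2 + 2*s + w*(-53*s^2 - 13*s)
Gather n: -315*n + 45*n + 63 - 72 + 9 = -270*n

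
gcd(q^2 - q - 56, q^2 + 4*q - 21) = q + 7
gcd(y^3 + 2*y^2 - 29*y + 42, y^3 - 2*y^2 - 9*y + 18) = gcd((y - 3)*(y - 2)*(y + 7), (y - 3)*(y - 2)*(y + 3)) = y^2 - 5*y + 6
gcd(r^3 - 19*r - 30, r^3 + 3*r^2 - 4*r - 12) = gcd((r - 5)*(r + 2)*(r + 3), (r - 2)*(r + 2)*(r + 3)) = r^2 + 5*r + 6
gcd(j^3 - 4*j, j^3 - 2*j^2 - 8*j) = j^2 + 2*j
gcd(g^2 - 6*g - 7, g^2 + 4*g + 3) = g + 1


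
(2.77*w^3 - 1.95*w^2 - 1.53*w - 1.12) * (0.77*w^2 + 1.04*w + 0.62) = 2.1329*w^5 + 1.3793*w^4 - 1.4887*w^3 - 3.6626*w^2 - 2.1134*w - 0.6944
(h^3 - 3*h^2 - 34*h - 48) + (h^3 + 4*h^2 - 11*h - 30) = 2*h^3 + h^2 - 45*h - 78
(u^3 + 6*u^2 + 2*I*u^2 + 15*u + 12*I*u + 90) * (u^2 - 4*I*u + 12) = u^5 + 6*u^4 - 2*I*u^4 + 35*u^3 - 12*I*u^3 + 210*u^2 - 36*I*u^2 + 180*u - 216*I*u + 1080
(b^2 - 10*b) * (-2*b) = -2*b^3 + 20*b^2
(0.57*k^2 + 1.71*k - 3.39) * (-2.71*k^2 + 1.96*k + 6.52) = -1.5447*k^4 - 3.5169*k^3 + 16.2549*k^2 + 4.5048*k - 22.1028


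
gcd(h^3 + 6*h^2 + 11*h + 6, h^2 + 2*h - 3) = h + 3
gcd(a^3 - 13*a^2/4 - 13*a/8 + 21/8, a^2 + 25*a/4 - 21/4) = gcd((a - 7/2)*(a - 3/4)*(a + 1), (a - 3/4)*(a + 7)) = a - 3/4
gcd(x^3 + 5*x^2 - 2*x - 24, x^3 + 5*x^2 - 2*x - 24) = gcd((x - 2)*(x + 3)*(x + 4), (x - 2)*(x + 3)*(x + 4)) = x^3 + 5*x^2 - 2*x - 24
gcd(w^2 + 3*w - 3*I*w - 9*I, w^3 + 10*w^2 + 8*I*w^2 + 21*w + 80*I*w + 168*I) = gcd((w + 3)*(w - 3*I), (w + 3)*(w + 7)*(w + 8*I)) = w + 3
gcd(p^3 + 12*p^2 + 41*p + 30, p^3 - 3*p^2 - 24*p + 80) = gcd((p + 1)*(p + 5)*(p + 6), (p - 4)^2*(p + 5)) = p + 5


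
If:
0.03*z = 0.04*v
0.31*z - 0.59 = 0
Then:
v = 1.43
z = 1.90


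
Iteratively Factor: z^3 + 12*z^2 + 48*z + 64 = (z + 4)*(z^2 + 8*z + 16) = (z + 4)^2*(z + 4)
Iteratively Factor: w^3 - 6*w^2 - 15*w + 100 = (w - 5)*(w^2 - w - 20) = (w - 5)^2*(w + 4)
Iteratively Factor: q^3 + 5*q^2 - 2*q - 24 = (q - 2)*(q^2 + 7*q + 12) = (q - 2)*(q + 4)*(q + 3)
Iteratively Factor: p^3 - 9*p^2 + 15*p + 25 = (p - 5)*(p^2 - 4*p - 5) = (p - 5)*(p + 1)*(p - 5)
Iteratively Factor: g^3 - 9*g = (g + 3)*(g^2 - 3*g) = (g - 3)*(g + 3)*(g)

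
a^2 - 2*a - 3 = (a - 3)*(a + 1)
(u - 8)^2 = u^2 - 16*u + 64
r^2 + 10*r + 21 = (r + 3)*(r + 7)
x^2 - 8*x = x*(x - 8)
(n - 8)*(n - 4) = n^2 - 12*n + 32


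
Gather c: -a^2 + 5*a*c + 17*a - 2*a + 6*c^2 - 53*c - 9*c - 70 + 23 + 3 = -a^2 + 15*a + 6*c^2 + c*(5*a - 62) - 44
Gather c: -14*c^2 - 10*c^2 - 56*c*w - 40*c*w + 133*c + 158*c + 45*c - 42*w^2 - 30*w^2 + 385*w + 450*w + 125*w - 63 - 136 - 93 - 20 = -24*c^2 + c*(336 - 96*w) - 72*w^2 + 960*w - 312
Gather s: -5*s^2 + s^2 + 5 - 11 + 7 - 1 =-4*s^2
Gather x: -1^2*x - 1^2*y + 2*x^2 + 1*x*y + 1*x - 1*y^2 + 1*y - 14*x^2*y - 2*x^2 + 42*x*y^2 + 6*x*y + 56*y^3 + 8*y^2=-14*x^2*y + x*(42*y^2 + 7*y) + 56*y^3 + 7*y^2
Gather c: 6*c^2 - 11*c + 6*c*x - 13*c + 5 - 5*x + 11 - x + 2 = 6*c^2 + c*(6*x - 24) - 6*x + 18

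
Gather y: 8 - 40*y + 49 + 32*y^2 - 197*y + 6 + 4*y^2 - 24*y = 36*y^2 - 261*y + 63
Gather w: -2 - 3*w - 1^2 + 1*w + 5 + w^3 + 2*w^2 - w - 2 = w^3 + 2*w^2 - 3*w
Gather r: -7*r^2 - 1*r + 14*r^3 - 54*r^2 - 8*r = 14*r^3 - 61*r^2 - 9*r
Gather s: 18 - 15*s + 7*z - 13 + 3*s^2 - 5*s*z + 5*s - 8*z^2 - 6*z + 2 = 3*s^2 + s*(-5*z - 10) - 8*z^2 + z + 7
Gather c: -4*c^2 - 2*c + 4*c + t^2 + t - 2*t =-4*c^2 + 2*c + t^2 - t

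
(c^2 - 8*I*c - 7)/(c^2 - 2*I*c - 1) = (c - 7*I)/(c - I)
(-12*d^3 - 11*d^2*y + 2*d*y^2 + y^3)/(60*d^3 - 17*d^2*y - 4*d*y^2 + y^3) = (d + y)/(-5*d + y)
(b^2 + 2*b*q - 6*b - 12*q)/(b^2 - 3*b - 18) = (b + 2*q)/(b + 3)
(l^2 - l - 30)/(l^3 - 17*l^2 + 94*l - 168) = (l + 5)/(l^2 - 11*l + 28)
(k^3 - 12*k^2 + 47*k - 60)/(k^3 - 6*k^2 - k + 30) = (k - 4)/(k + 2)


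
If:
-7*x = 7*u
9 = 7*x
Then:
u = -9/7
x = 9/7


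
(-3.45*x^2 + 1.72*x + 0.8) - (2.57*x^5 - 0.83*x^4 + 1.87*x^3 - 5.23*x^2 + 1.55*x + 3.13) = -2.57*x^5 + 0.83*x^4 - 1.87*x^3 + 1.78*x^2 + 0.17*x - 2.33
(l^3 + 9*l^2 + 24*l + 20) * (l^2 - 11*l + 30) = l^5 - 2*l^4 - 45*l^3 + 26*l^2 + 500*l + 600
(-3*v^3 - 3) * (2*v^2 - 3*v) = -6*v^5 + 9*v^4 - 6*v^2 + 9*v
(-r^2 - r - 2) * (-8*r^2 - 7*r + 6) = 8*r^4 + 15*r^3 + 17*r^2 + 8*r - 12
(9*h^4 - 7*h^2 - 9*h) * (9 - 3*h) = -27*h^5 + 81*h^4 + 21*h^3 - 36*h^2 - 81*h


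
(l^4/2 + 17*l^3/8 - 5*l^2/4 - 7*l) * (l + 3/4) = l^5/2 + 5*l^4/2 + 11*l^3/32 - 127*l^2/16 - 21*l/4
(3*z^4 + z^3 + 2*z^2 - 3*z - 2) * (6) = 18*z^4 + 6*z^3 + 12*z^2 - 18*z - 12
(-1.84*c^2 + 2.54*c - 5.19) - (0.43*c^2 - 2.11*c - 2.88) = -2.27*c^2 + 4.65*c - 2.31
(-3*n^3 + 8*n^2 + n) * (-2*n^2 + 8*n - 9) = 6*n^5 - 40*n^4 + 89*n^3 - 64*n^2 - 9*n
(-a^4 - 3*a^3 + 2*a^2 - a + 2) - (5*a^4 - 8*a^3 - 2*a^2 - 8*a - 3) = -6*a^4 + 5*a^3 + 4*a^2 + 7*a + 5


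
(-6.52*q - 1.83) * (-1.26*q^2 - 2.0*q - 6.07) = 8.2152*q^3 + 15.3458*q^2 + 43.2364*q + 11.1081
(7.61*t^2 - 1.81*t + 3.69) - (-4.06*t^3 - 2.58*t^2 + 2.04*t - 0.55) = 4.06*t^3 + 10.19*t^2 - 3.85*t + 4.24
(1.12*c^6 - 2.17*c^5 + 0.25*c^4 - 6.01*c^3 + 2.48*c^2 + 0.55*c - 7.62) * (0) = 0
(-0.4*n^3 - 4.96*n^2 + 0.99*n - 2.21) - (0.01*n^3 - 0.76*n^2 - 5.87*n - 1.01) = -0.41*n^3 - 4.2*n^2 + 6.86*n - 1.2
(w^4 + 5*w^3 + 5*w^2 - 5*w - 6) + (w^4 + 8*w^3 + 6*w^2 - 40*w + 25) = 2*w^4 + 13*w^3 + 11*w^2 - 45*w + 19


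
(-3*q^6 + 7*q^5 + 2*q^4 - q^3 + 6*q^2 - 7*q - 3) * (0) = 0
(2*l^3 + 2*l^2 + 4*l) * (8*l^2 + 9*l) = 16*l^5 + 34*l^4 + 50*l^3 + 36*l^2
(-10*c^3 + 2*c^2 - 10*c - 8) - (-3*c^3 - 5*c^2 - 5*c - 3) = -7*c^3 + 7*c^2 - 5*c - 5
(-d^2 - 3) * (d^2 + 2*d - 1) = -d^4 - 2*d^3 - 2*d^2 - 6*d + 3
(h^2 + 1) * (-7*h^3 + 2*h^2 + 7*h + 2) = -7*h^5 + 2*h^4 + 4*h^2 + 7*h + 2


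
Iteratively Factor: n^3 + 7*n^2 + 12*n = (n + 4)*(n^2 + 3*n) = n*(n + 4)*(n + 3)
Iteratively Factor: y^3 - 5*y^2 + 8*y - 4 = (y - 1)*(y^2 - 4*y + 4) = (y - 2)*(y - 1)*(y - 2)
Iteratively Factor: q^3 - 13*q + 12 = (q - 1)*(q^2 + q - 12) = (q - 1)*(q + 4)*(q - 3)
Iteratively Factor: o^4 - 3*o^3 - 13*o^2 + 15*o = (o + 3)*(o^3 - 6*o^2 + 5*o) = (o - 1)*(o + 3)*(o^2 - 5*o) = o*(o - 1)*(o + 3)*(o - 5)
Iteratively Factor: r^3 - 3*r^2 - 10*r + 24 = (r - 2)*(r^2 - r - 12) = (r - 4)*(r - 2)*(r + 3)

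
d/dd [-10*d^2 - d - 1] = -20*d - 1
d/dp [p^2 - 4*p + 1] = 2*p - 4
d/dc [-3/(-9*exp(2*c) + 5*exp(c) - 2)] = (15 - 54*exp(c))*exp(c)/(9*exp(2*c) - 5*exp(c) + 2)^2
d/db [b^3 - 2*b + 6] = 3*b^2 - 2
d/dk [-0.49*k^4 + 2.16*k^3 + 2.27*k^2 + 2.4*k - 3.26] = -1.96*k^3 + 6.48*k^2 + 4.54*k + 2.4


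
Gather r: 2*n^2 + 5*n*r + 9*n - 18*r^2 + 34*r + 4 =2*n^2 + 9*n - 18*r^2 + r*(5*n + 34) + 4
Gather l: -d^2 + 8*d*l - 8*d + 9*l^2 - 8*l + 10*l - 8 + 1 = -d^2 - 8*d + 9*l^2 + l*(8*d + 2) - 7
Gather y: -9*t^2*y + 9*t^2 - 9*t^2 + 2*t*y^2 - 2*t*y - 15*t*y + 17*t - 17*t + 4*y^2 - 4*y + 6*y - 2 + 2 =y^2*(2*t + 4) + y*(-9*t^2 - 17*t + 2)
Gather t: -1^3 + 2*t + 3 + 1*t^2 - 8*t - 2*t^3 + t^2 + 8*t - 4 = -2*t^3 + 2*t^2 + 2*t - 2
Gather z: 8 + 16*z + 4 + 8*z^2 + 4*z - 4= 8*z^2 + 20*z + 8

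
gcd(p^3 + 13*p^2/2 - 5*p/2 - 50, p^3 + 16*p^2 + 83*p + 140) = p^2 + 9*p + 20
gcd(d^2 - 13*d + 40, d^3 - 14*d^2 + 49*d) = 1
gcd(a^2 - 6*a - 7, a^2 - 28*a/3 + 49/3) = a - 7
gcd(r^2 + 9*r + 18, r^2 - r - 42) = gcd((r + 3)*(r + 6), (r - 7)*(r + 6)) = r + 6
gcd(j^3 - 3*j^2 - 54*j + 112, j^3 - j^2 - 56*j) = j^2 - j - 56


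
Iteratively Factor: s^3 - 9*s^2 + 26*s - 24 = (s - 3)*(s^2 - 6*s + 8) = (s - 3)*(s - 2)*(s - 4)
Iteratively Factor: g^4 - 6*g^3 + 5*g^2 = (g)*(g^3 - 6*g^2 + 5*g) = g^2*(g^2 - 6*g + 5) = g^2*(g - 5)*(g - 1)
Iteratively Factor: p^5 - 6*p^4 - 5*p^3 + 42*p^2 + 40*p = (p)*(p^4 - 6*p^3 - 5*p^2 + 42*p + 40) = p*(p - 4)*(p^3 - 2*p^2 - 13*p - 10) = p*(p - 4)*(p + 2)*(p^2 - 4*p - 5) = p*(p - 4)*(p + 1)*(p + 2)*(p - 5)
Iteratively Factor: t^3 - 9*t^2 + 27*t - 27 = (t - 3)*(t^2 - 6*t + 9) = (t - 3)^2*(t - 3)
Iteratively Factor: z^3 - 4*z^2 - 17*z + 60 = (z - 3)*(z^2 - z - 20) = (z - 3)*(z + 4)*(z - 5)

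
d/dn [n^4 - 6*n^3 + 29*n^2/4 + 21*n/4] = 4*n^3 - 18*n^2 + 29*n/2 + 21/4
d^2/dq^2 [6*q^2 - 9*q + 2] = 12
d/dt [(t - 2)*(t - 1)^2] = (t - 1)*(3*t - 5)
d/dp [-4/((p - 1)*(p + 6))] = 4*(2*p + 5)/((p - 1)^2*(p + 6)^2)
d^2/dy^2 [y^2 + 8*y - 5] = 2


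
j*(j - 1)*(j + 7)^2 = j^4 + 13*j^3 + 35*j^2 - 49*j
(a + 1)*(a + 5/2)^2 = a^3 + 6*a^2 + 45*a/4 + 25/4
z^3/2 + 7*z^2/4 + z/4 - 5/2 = (z/2 + 1)*(z - 1)*(z + 5/2)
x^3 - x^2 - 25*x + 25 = (x - 5)*(x - 1)*(x + 5)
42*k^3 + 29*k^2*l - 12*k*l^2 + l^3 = (-7*k + l)*(-6*k + l)*(k + l)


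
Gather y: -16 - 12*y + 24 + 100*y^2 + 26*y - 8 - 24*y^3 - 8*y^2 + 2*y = -24*y^3 + 92*y^2 + 16*y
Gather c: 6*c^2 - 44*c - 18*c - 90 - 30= 6*c^2 - 62*c - 120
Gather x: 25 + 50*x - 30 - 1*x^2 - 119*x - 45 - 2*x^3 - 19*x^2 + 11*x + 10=-2*x^3 - 20*x^2 - 58*x - 40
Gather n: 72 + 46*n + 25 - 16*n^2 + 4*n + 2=-16*n^2 + 50*n + 99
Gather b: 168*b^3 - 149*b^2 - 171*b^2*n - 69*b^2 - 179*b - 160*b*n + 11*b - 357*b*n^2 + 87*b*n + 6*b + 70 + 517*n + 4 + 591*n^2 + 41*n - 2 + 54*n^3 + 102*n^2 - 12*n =168*b^3 + b^2*(-171*n - 218) + b*(-357*n^2 - 73*n - 162) + 54*n^3 + 693*n^2 + 546*n + 72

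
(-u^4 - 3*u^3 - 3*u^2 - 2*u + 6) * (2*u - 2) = -2*u^5 - 4*u^4 + 2*u^2 + 16*u - 12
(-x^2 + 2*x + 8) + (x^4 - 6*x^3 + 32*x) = x^4 - 6*x^3 - x^2 + 34*x + 8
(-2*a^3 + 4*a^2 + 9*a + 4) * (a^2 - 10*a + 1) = -2*a^5 + 24*a^4 - 33*a^3 - 82*a^2 - 31*a + 4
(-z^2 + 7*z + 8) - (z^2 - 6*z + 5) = -2*z^2 + 13*z + 3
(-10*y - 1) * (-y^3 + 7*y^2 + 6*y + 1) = 10*y^4 - 69*y^3 - 67*y^2 - 16*y - 1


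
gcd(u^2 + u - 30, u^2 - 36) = u + 6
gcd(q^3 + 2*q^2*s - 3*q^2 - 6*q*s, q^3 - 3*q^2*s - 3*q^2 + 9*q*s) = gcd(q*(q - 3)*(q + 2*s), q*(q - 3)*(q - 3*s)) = q^2 - 3*q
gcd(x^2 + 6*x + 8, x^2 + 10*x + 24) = x + 4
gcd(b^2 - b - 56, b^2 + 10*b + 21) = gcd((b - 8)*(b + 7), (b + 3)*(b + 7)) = b + 7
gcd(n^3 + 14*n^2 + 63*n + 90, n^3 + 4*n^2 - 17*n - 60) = n^2 + 8*n + 15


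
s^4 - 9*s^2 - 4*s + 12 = (s - 3)*(s - 1)*(s + 2)^2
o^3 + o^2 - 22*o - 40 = (o - 5)*(o + 2)*(o + 4)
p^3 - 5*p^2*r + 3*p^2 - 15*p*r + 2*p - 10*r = (p + 1)*(p + 2)*(p - 5*r)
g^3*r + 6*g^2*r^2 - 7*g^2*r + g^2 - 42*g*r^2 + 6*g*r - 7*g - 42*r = (g - 7)*(g + 6*r)*(g*r + 1)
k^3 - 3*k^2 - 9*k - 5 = (k - 5)*(k + 1)^2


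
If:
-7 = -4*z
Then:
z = 7/4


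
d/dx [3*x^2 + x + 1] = 6*x + 1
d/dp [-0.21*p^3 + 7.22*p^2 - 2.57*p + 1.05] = -0.63*p^2 + 14.44*p - 2.57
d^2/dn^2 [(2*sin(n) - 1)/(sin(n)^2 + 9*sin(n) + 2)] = (-2*sin(n)^5 + 22*sin(n)^4 + 55*sin(n)^3 + 103*sin(n)^2 - 104*sin(n) - 230)/(sin(n)^2 + 9*sin(n) + 2)^3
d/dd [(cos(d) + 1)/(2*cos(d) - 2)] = sin(d)/(cos(d) - 1)^2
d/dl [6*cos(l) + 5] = -6*sin(l)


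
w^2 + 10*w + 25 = (w + 5)^2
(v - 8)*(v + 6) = v^2 - 2*v - 48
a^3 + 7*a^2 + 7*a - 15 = (a - 1)*(a + 3)*(a + 5)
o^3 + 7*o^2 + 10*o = o*(o + 2)*(o + 5)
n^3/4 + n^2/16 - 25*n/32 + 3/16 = (n/4 + 1/2)*(n - 3/2)*(n - 1/4)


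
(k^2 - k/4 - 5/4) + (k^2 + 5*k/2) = 2*k^2 + 9*k/4 - 5/4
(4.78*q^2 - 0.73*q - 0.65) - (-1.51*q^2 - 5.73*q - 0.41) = 6.29*q^2 + 5.0*q - 0.24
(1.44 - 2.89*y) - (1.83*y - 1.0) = 2.44 - 4.72*y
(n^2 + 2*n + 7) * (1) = n^2 + 2*n + 7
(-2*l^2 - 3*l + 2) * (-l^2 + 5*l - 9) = 2*l^4 - 7*l^3 + l^2 + 37*l - 18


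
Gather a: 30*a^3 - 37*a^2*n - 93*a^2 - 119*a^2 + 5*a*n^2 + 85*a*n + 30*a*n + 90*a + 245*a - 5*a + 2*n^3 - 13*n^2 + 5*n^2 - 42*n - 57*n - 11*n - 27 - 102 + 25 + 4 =30*a^3 + a^2*(-37*n - 212) + a*(5*n^2 + 115*n + 330) + 2*n^3 - 8*n^2 - 110*n - 100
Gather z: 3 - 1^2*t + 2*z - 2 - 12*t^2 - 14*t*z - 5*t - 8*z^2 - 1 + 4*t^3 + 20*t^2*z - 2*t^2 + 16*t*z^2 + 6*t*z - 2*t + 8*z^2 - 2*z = 4*t^3 - 14*t^2 + 16*t*z^2 - 8*t + z*(20*t^2 - 8*t)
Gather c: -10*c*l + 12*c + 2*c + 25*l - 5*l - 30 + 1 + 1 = c*(14 - 10*l) + 20*l - 28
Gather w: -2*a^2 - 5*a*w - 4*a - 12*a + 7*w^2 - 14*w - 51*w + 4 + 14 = -2*a^2 - 16*a + 7*w^2 + w*(-5*a - 65) + 18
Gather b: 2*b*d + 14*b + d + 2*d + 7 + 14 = b*(2*d + 14) + 3*d + 21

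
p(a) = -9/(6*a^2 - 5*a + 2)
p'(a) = -9*(5 - 12*a)/(6*a^2 - 5*a + 2)^2 = 9*(12*a - 5)/(6*a^2 - 5*a + 2)^2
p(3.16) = -0.20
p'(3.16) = 0.14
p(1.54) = -1.06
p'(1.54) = 1.67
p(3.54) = -0.15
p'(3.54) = 0.10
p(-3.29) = -0.11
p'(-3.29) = -0.06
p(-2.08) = -0.23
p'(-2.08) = -0.18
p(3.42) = -0.16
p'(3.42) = 0.11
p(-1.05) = -0.65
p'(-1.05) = -0.82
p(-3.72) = -0.09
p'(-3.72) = -0.04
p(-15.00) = -0.00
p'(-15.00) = 0.00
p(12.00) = -0.01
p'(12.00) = 0.00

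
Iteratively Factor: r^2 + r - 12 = (r + 4)*(r - 3)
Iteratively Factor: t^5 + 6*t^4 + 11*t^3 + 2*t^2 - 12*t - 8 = (t + 2)*(t^4 + 4*t^3 + 3*t^2 - 4*t - 4) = (t + 2)^2*(t^3 + 2*t^2 - t - 2) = (t + 2)^3*(t^2 - 1) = (t + 1)*(t + 2)^3*(t - 1)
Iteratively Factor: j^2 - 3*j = (j)*(j - 3)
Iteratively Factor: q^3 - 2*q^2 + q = (q)*(q^2 - 2*q + 1) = q*(q - 1)*(q - 1)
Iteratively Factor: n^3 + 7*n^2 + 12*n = (n)*(n^2 + 7*n + 12) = n*(n + 4)*(n + 3)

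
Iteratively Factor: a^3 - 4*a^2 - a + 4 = (a - 4)*(a^2 - 1) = (a - 4)*(a - 1)*(a + 1)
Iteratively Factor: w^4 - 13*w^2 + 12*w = (w)*(w^3 - 13*w + 12) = w*(w - 1)*(w^2 + w - 12) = w*(w - 3)*(w - 1)*(w + 4)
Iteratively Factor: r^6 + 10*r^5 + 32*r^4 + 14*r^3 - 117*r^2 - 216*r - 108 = (r + 2)*(r^5 + 8*r^4 + 16*r^3 - 18*r^2 - 81*r - 54) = (r + 2)*(r + 3)*(r^4 + 5*r^3 + r^2 - 21*r - 18) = (r + 1)*(r + 2)*(r + 3)*(r^3 + 4*r^2 - 3*r - 18) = (r + 1)*(r + 2)*(r + 3)^2*(r^2 + r - 6) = (r + 1)*(r + 2)*(r + 3)^3*(r - 2)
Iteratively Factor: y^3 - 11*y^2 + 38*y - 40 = (y - 2)*(y^2 - 9*y + 20) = (y - 5)*(y - 2)*(y - 4)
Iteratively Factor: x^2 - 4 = (x - 2)*(x + 2)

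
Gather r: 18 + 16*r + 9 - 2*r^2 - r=-2*r^2 + 15*r + 27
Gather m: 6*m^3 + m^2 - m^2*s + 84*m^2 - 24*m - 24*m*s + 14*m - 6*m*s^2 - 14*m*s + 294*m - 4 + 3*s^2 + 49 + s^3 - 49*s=6*m^3 + m^2*(85 - s) + m*(-6*s^2 - 38*s + 284) + s^3 + 3*s^2 - 49*s + 45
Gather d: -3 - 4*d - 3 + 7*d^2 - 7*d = 7*d^2 - 11*d - 6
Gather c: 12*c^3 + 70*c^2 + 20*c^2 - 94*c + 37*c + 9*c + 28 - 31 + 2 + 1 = 12*c^3 + 90*c^2 - 48*c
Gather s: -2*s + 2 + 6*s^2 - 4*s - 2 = 6*s^2 - 6*s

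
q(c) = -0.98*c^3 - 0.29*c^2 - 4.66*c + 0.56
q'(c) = -2.94*c^2 - 0.58*c - 4.66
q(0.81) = -3.93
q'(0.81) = -7.06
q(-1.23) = 7.68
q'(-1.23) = -8.39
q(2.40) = -25.84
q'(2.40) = -22.99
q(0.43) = -1.58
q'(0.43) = -5.45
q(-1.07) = 6.41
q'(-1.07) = -7.41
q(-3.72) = 64.33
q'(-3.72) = -43.19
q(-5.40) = 171.58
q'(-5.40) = -87.26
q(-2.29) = 21.48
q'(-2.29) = -18.75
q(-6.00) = 229.76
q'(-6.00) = -107.02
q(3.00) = -42.49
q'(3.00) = -32.86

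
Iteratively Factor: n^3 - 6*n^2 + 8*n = (n)*(n^2 - 6*n + 8) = n*(n - 4)*(n - 2)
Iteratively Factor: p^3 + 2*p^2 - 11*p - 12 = (p - 3)*(p^2 + 5*p + 4) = (p - 3)*(p + 4)*(p + 1)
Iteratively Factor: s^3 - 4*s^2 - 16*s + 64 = (s - 4)*(s^2 - 16) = (s - 4)*(s + 4)*(s - 4)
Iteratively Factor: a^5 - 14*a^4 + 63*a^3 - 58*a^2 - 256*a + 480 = (a + 2)*(a^4 - 16*a^3 + 95*a^2 - 248*a + 240) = (a - 5)*(a + 2)*(a^3 - 11*a^2 + 40*a - 48) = (a - 5)*(a - 3)*(a + 2)*(a^2 - 8*a + 16) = (a - 5)*(a - 4)*(a - 3)*(a + 2)*(a - 4)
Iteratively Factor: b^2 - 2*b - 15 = (b + 3)*(b - 5)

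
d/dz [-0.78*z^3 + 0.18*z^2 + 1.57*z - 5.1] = -2.34*z^2 + 0.36*z + 1.57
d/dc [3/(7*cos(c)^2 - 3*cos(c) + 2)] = 3*(14*cos(c) - 3)*sin(c)/(7*cos(c)^2 - 3*cos(c) + 2)^2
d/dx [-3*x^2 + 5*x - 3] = 5 - 6*x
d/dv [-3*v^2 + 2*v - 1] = 2 - 6*v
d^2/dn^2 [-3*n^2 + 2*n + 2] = -6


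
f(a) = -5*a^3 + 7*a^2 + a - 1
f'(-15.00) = -3584.00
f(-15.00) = 18434.00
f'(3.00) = -92.00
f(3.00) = -70.00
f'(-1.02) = -28.89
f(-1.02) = 10.57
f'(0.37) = 4.13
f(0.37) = 0.08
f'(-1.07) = -31.15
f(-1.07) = 12.07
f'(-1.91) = -80.46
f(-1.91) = 57.47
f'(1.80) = -22.40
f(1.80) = -5.68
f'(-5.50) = -529.75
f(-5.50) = 1037.12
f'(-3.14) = -190.85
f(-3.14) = 219.67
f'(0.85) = 2.06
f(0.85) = 1.84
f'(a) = -15*a^2 + 14*a + 1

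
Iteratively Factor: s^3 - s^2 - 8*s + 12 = (s - 2)*(s^2 + s - 6) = (s - 2)^2*(s + 3)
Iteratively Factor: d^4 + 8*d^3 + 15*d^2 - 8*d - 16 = (d - 1)*(d^3 + 9*d^2 + 24*d + 16) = (d - 1)*(d + 4)*(d^2 + 5*d + 4) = (d - 1)*(d + 1)*(d + 4)*(d + 4)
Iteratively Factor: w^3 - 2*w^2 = (w)*(w^2 - 2*w) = w*(w - 2)*(w)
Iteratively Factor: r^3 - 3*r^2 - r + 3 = (r - 3)*(r^2 - 1) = (r - 3)*(r - 1)*(r + 1)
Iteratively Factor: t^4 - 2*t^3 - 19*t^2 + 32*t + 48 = (t + 1)*(t^3 - 3*t^2 - 16*t + 48) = (t - 3)*(t + 1)*(t^2 - 16) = (t - 3)*(t + 1)*(t + 4)*(t - 4)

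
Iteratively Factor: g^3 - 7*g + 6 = (g + 3)*(g^2 - 3*g + 2) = (g - 1)*(g + 3)*(g - 2)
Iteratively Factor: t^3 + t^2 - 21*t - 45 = (t + 3)*(t^2 - 2*t - 15) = (t - 5)*(t + 3)*(t + 3)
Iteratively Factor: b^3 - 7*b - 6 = (b - 3)*(b^2 + 3*b + 2) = (b - 3)*(b + 1)*(b + 2)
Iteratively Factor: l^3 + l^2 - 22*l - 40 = (l + 4)*(l^2 - 3*l - 10) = (l + 2)*(l + 4)*(l - 5)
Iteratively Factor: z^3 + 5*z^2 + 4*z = (z + 4)*(z^2 + z) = z*(z + 4)*(z + 1)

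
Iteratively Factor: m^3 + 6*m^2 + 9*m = (m)*(m^2 + 6*m + 9) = m*(m + 3)*(m + 3)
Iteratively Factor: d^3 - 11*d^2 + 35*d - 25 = (d - 1)*(d^2 - 10*d + 25) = (d - 5)*(d - 1)*(d - 5)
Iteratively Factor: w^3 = (w)*(w^2) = w^2*(w)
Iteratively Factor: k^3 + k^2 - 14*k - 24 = (k + 2)*(k^2 - k - 12) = (k - 4)*(k + 2)*(k + 3)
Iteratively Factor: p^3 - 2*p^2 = (p - 2)*(p^2) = p*(p - 2)*(p)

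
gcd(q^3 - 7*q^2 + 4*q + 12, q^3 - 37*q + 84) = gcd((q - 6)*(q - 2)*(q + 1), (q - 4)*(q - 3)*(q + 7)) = 1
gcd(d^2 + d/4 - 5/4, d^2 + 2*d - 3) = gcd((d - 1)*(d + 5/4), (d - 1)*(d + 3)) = d - 1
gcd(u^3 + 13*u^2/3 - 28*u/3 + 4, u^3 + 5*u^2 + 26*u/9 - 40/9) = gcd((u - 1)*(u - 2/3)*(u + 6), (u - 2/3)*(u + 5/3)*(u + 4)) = u - 2/3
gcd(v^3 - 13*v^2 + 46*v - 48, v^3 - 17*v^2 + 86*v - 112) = v^2 - 10*v + 16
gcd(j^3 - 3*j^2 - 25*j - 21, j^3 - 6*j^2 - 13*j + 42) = j^2 - 4*j - 21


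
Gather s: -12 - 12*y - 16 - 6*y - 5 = -18*y - 33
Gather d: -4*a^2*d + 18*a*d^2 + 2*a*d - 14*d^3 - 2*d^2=-14*d^3 + d^2*(18*a - 2) + d*(-4*a^2 + 2*a)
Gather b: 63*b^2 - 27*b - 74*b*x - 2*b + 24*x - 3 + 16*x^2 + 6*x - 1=63*b^2 + b*(-74*x - 29) + 16*x^2 + 30*x - 4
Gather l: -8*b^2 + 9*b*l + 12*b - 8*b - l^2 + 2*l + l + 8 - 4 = -8*b^2 + 4*b - l^2 + l*(9*b + 3) + 4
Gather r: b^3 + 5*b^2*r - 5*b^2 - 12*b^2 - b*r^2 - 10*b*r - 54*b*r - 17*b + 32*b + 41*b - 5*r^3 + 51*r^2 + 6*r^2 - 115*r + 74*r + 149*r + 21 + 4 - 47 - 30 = b^3 - 17*b^2 + 56*b - 5*r^3 + r^2*(57 - b) + r*(5*b^2 - 64*b + 108) - 52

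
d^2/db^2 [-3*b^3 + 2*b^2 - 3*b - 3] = 4 - 18*b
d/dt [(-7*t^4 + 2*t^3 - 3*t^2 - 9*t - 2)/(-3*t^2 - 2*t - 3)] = (42*t^5 + 36*t^4 + 76*t^3 - 39*t^2 + 6*t + 23)/(9*t^4 + 12*t^3 + 22*t^2 + 12*t + 9)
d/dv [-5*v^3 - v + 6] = -15*v^2 - 1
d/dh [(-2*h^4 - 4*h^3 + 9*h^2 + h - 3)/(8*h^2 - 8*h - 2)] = (-16*h^5 + 8*h^4 + 40*h^3 - 28*h^2 + 6*h - 13)/(2*(16*h^4 - 32*h^3 + 8*h^2 + 8*h + 1))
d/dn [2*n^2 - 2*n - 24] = 4*n - 2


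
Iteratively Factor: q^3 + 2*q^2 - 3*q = (q - 1)*(q^2 + 3*q) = (q - 1)*(q + 3)*(q)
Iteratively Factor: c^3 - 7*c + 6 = (c - 1)*(c^2 + c - 6) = (c - 1)*(c + 3)*(c - 2)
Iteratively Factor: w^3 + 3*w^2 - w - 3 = (w - 1)*(w^2 + 4*w + 3) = (w - 1)*(w + 3)*(w + 1)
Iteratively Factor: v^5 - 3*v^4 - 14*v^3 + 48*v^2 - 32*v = (v + 4)*(v^4 - 7*v^3 + 14*v^2 - 8*v) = (v - 1)*(v + 4)*(v^3 - 6*v^2 + 8*v) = v*(v - 1)*(v + 4)*(v^2 - 6*v + 8) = v*(v - 4)*(v - 1)*(v + 4)*(v - 2)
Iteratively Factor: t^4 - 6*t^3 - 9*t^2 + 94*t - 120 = (t - 3)*(t^3 - 3*t^2 - 18*t + 40) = (t - 3)*(t - 2)*(t^2 - t - 20) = (t - 3)*(t - 2)*(t + 4)*(t - 5)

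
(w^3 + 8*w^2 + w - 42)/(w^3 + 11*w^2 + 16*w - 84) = (w + 3)/(w + 6)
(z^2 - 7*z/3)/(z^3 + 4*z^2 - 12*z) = (z - 7/3)/(z^2 + 4*z - 12)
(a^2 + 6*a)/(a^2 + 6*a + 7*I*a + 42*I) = a/(a + 7*I)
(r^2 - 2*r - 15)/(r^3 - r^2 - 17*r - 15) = 1/(r + 1)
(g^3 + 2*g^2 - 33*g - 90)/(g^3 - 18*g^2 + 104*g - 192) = (g^2 + 8*g + 15)/(g^2 - 12*g + 32)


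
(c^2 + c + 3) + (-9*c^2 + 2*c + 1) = -8*c^2 + 3*c + 4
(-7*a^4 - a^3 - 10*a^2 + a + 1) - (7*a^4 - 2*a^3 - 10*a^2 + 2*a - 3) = -14*a^4 + a^3 - a + 4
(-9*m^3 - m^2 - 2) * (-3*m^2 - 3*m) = 27*m^5 + 30*m^4 + 3*m^3 + 6*m^2 + 6*m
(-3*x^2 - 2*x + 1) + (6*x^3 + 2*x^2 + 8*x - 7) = 6*x^3 - x^2 + 6*x - 6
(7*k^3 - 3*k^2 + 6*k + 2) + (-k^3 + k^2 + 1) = 6*k^3 - 2*k^2 + 6*k + 3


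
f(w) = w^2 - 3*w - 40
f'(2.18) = 1.36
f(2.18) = -41.79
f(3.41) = -38.60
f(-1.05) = -35.75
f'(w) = 2*w - 3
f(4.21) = -34.91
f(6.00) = -22.00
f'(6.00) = 9.00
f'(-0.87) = -4.74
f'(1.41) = -0.18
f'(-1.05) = -5.10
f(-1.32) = -34.30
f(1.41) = -42.24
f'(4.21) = 5.42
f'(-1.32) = -5.64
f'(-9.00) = -21.00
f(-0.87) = -36.63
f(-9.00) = 68.00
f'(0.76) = -1.48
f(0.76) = -41.70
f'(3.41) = 3.82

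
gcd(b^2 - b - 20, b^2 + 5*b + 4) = b + 4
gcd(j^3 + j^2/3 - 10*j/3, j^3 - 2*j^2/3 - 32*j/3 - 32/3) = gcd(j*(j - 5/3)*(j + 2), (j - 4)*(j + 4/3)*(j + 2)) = j + 2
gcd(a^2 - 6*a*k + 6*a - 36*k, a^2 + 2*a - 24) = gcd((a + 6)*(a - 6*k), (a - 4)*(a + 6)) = a + 6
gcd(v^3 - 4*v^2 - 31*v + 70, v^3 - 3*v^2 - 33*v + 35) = v^2 - 2*v - 35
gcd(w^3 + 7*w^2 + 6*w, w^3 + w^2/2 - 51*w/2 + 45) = w + 6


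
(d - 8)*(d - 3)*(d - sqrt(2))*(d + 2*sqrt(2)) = d^4 - 11*d^3 + sqrt(2)*d^3 - 11*sqrt(2)*d^2 + 20*d^2 + 24*sqrt(2)*d + 44*d - 96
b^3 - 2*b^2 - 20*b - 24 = (b - 6)*(b + 2)^2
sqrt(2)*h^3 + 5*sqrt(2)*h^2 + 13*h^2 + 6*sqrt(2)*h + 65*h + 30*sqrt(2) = (h + 5)*(h + 6*sqrt(2))*(sqrt(2)*h + 1)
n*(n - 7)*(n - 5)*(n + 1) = n^4 - 11*n^3 + 23*n^2 + 35*n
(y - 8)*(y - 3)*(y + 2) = y^3 - 9*y^2 + 2*y + 48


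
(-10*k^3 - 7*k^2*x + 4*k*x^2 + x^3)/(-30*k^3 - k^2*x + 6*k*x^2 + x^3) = (k + x)/(3*k + x)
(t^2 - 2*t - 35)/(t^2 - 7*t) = (t + 5)/t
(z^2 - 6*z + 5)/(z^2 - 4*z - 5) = (z - 1)/(z + 1)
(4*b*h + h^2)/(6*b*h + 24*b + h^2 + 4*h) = h*(4*b + h)/(6*b*h + 24*b + h^2 + 4*h)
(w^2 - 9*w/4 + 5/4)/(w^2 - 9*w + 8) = (w - 5/4)/(w - 8)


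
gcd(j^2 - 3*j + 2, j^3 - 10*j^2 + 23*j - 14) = j^2 - 3*j + 2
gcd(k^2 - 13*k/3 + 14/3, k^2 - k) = 1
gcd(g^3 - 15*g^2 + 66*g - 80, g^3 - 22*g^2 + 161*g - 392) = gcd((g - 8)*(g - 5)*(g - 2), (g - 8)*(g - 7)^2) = g - 8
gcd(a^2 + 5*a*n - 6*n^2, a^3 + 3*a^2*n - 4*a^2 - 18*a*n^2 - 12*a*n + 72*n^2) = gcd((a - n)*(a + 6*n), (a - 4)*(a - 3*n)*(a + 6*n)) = a + 6*n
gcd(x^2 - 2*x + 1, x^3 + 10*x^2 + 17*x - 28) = x - 1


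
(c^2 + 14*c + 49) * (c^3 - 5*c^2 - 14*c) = c^5 + 9*c^4 - 35*c^3 - 441*c^2 - 686*c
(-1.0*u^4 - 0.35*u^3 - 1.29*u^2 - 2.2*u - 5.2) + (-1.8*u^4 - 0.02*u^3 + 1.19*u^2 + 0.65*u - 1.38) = -2.8*u^4 - 0.37*u^3 - 0.1*u^2 - 1.55*u - 6.58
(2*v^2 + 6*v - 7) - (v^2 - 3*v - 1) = v^2 + 9*v - 6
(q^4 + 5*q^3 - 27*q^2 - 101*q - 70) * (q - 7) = q^5 - 2*q^4 - 62*q^3 + 88*q^2 + 637*q + 490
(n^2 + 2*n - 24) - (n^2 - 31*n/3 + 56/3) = 37*n/3 - 128/3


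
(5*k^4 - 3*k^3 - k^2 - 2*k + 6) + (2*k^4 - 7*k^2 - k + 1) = 7*k^4 - 3*k^3 - 8*k^2 - 3*k + 7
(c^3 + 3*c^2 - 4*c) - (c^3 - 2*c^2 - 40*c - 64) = 5*c^2 + 36*c + 64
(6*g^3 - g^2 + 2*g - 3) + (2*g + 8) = 6*g^3 - g^2 + 4*g + 5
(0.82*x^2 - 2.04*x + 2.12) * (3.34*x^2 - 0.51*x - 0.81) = 2.7388*x^4 - 7.2318*x^3 + 7.457*x^2 + 0.5712*x - 1.7172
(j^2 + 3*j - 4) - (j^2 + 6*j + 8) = -3*j - 12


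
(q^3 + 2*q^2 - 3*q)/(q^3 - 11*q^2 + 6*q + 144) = q*(q - 1)/(q^2 - 14*q + 48)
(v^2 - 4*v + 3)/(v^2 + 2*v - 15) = (v - 1)/(v + 5)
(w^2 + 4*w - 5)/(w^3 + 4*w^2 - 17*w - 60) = (w - 1)/(w^2 - w - 12)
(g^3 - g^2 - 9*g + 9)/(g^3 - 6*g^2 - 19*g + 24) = (g - 3)/(g - 8)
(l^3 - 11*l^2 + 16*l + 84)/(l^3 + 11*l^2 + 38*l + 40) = (l^2 - 13*l + 42)/(l^2 + 9*l + 20)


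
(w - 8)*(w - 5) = w^2 - 13*w + 40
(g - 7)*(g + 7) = g^2 - 49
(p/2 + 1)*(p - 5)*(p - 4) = p^3/2 - 7*p^2/2 + p + 20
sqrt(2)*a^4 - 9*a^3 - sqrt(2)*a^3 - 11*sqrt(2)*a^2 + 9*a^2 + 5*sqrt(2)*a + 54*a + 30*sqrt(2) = (a - 3)*(a + 2)*(a - 5*sqrt(2))*(sqrt(2)*a + 1)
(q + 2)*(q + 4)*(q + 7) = q^3 + 13*q^2 + 50*q + 56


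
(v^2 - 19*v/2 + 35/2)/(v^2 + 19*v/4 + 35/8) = 4*(2*v^2 - 19*v + 35)/(8*v^2 + 38*v + 35)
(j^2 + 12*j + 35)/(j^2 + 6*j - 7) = (j + 5)/(j - 1)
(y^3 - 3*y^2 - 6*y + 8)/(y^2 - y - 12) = (y^2 + y - 2)/(y + 3)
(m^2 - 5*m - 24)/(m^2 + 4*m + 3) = (m - 8)/(m + 1)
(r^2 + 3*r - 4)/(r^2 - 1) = (r + 4)/(r + 1)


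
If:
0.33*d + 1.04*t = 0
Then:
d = -3.15151515151515*t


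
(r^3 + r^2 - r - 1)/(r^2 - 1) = r + 1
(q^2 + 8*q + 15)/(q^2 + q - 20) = (q + 3)/(q - 4)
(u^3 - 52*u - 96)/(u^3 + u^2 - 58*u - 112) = (u + 6)/(u + 7)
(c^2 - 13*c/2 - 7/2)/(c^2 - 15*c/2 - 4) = (c - 7)/(c - 8)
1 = 1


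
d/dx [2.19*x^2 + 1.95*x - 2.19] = 4.38*x + 1.95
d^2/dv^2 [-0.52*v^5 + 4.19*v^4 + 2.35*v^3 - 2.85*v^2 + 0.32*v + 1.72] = -10.4*v^3 + 50.28*v^2 + 14.1*v - 5.7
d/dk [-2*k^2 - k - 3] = -4*k - 1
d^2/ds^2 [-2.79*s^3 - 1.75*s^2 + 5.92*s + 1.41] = -16.74*s - 3.5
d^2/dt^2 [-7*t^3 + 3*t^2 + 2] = 6 - 42*t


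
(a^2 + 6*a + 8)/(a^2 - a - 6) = (a + 4)/(a - 3)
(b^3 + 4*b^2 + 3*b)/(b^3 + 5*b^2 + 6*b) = (b + 1)/(b + 2)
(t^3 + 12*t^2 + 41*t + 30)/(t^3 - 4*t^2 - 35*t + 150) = (t^2 + 6*t + 5)/(t^2 - 10*t + 25)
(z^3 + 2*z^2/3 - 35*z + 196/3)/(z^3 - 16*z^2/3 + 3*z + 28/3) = (z + 7)/(z + 1)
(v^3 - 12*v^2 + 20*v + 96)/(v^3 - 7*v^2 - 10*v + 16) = (v - 6)/(v - 1)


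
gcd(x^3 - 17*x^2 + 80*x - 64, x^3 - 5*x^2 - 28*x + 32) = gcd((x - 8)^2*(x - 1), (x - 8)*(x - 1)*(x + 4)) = x^2 - 9*x + 8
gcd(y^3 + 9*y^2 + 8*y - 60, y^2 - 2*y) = y - 2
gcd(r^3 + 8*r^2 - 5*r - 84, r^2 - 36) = 1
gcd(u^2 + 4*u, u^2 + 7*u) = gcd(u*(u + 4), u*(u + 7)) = u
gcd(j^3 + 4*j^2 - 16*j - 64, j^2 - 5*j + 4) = j - 4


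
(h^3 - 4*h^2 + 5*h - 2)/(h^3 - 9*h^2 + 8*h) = (h^2 - 3*h + 2)/(h*(h - 8))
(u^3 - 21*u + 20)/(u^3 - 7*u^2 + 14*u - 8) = (u + 5)/(u - 2)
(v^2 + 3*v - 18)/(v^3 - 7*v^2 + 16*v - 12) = (v + 6)/(v^2 - 4*v + 4)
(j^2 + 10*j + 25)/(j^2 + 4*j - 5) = (j + 5)/(j - 1)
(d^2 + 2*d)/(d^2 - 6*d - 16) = d/(d - 8)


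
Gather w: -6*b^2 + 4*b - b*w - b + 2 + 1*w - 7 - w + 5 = -6*b^2 - b*w + 3*b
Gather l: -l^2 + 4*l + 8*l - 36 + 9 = -l^2 + 12*l - 27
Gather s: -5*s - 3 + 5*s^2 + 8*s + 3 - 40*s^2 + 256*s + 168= -35*s^2 + 259*s + 168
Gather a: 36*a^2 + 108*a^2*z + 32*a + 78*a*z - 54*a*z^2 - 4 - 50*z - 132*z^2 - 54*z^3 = a^2*(108*z + 36) + a*(-54*z^2 + 78*z + 32) - 54*z^3 - 132*z^2 - 50*z - 4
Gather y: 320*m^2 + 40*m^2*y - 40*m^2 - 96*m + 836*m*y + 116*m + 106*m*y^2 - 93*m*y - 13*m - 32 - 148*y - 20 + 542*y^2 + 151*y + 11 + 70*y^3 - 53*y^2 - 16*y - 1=280*m^2 + 7*m + 70*y^3 + y^2*(106*m + 489) + y*(40*m^2 + 743*m - 13) - 42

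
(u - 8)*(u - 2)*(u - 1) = u^3 - 11*u^2 + 26*u - 16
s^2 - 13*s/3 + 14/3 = (s - 7/3)*(s - 2)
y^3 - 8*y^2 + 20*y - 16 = (y - 4)*(y - 2)^2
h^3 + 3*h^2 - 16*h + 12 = (h - 2)*(h - 1)*(h + 6)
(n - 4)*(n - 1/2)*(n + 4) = n^3 - n^2/2 - 16*n + 8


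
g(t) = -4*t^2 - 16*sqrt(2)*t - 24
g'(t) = -8*t - 16*sqrt(2)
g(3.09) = -132.11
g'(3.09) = -47.35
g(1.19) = -56.59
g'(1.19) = -32.15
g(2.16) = -91.54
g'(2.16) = -39.91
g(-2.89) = 7.98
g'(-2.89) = 0.49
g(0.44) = -34.73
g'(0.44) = -26.15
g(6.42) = -334.13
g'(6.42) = -73.99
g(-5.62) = -23.17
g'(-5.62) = 22.33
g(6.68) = -353.64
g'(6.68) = -76.07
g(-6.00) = -32.24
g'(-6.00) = 25.37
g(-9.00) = -144.35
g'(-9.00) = 49.37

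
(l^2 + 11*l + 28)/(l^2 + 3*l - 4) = (l + 7)/(l - 1)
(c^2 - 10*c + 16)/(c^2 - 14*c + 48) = (c - 2)/(c - 6)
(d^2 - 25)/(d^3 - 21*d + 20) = (d - 5)/(d^2 - 5*d + 4)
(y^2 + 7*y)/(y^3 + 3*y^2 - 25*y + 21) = y/(y^2 - 4*y + 3)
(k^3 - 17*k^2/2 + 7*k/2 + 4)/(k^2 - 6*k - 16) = (2*k^2 - k - 1)/(2*(k + 2))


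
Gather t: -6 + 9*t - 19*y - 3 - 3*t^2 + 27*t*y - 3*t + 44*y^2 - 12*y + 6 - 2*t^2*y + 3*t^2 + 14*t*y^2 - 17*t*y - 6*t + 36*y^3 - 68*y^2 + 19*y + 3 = -2*t^2*y + t*(14*y^2 + 10*y) + 36*y^3 - 24*y^2 - 12*y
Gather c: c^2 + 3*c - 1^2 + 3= c^2 + 3*c + 2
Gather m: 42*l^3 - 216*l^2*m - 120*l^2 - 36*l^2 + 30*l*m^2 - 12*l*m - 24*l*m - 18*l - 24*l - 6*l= 42*l^3 - 156*l^2 + 30*l*m^2 - 48*l + m*(-216*l^2 - 36*l)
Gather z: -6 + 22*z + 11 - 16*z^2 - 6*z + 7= -16*z^2 + 16*z + 12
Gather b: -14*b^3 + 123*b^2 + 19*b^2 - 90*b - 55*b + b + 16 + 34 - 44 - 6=-14*b^3 + 142*b^2 - 144*b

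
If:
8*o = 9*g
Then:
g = 8*o/9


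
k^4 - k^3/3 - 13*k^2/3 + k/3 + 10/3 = (k - 2)*(k - 1)*(k + 1)*(k + 5/3)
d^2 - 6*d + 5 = (d - 5)*(d - 1)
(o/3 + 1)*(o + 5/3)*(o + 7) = o^3/3 + 35*o^2/9 + 113*o/9 + 35/3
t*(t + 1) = t^2 + t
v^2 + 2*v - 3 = (v - 1)*(v + 3)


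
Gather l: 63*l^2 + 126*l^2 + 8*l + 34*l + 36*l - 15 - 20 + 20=189*l^2 + 78*l - 15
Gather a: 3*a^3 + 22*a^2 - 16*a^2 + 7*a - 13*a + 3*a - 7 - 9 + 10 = 3*a^3 + 6*a^2 - 3*a - 6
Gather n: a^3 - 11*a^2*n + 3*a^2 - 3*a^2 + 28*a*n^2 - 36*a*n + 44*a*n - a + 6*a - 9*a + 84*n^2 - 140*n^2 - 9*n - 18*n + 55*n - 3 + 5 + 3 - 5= a^3 - 4*a + n^2*(28*a - 56) + n*(-11*a^2 + 8*a + 28)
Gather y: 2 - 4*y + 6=8 - 4*y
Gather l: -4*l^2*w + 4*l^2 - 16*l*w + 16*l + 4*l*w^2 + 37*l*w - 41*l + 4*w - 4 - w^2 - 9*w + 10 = l^2*(4 - 4*w) + l*(4*w^2 + 21*w - 25) - w^2 - 5*w + 6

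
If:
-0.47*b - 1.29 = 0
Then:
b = -2.74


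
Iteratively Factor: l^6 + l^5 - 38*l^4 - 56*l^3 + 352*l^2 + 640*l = (l + 2)*(l^5 - l^4 - 36*l^3 + 16*l^2 + 320*l) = l*(l + 2)*(l^4 - l^3 - 36*l^2 + 16*l + 320) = l*(l - 5)*(l + 2)*(l^3 + 4*l^2 - 16*l - 64) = l*(l - 5)*(l + 2)*(l + 4)*(l^2 - 16) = l*(l - 5)*(l - 4)*(l + 2)*(l + 4)*(l + 4)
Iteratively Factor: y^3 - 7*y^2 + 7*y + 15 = (y - 5)*(y^2 - 2*y - 3) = (y - 5)*(y - 3)*(y + 1)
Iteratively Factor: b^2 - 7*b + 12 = (b - 4)*(b - 3)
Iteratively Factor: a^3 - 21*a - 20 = (a - 5)*(a^2 + 5*a + 4) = (a - 5)*(a + 1)*(a + 4)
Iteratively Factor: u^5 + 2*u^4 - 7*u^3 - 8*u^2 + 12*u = (u + 2)*(u^4 - 7*u^2 + 6*u) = u*(u + 2)*(u^3 - 7*u + 6) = u*(u - 1)*(u + 2)*(u^2 + u - 6) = u*(u - 2)*(u - 1)*(u + 2)*(u + 3)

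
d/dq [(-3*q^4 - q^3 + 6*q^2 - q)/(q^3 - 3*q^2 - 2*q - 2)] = (-3*q^6 + 18*q^5 + 15*q^4 + 30*q^3 - 9*q^2 - 24*q + 2)/(q^6 - 6*q^5 + 5*q^4 + 8*q^3 + 16*q^2 + 8*q + 4)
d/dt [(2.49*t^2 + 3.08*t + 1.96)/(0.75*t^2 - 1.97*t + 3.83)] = (-7.2153*t^2 + 16.1334*t + 15.6576)/(0.5625*t^4 - 2.955*t^3 + 9.6259*t^2 - 15.0902*t + 14.6689)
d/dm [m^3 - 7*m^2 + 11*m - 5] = 3*m^2 - 14*m + 11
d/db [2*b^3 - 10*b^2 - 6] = 2*b*(3*b - 10)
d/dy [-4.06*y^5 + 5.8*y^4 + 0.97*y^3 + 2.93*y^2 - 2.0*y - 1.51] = -20.3*y^4 + 23.2*y^3 + 2.91*y^2 + 5.86*y - 2.0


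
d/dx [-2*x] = -2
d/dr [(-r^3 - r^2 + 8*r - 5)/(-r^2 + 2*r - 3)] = (r^4 - 4*r^3 + 15*r^2 - 4*r - 14)/(r^4 - 4*r^3 + 10*r^2 - 12*r + 9)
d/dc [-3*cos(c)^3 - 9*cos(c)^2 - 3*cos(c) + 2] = 3*(3*cos(c)^2 + 6*cos(c) + 1)*sin(c)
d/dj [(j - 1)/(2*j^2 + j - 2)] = (2*j^2 + j - (j - 1)*(4*j + 1) - 2)/(2*j^2 + j - 2)^2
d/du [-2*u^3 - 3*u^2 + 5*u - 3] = -6*u^2 - 6*u + 5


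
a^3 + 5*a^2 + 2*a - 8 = (a - 1)*(a + 2)*(a + 4)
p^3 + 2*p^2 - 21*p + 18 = (p - 3)*(p - 1)*(p + 6)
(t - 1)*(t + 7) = t^2 + 6*t - 7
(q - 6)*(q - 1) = q^2 - 7*q + 6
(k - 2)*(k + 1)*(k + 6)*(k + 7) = k^4 + 12*k^3 + 27*k^2 - 68*k - 84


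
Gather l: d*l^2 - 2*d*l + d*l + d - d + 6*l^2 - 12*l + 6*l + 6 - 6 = l^2*(d + 6) + l*(-d - 6)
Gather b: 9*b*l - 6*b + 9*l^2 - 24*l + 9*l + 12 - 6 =b*(9*l - 6) + 9*l^2 - 15*l + 6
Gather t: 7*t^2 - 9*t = 7*t^2 - 9*t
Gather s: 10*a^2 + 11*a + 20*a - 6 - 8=10*a^2 + 31*a - 14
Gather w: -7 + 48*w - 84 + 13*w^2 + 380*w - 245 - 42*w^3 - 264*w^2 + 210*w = -42*w^3 - 251*w^2 + 638*w - 336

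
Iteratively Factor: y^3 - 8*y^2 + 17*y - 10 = (y - 1)*(y^2 - 7*y + 10) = (y - 5)*(y - 1)*(y - 2)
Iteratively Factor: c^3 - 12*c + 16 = (c - 2)*(c^2 + 2*c - 8) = (c - 2)^2*(c + 4)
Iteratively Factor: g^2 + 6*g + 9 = (g + 3)*(g + 3)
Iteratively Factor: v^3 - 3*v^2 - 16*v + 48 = (v - 3)*(v^2 - 16) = (v - 4)*(v - 3)*(v + 4)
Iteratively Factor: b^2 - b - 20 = (b - 5)*(b + 4)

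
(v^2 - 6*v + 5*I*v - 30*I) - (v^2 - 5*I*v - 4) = -6*v + 10*I*v + 4 - 30*I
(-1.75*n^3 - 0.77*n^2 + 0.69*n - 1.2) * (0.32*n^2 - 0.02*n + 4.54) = -0.56*n^5 - 0.2114*n^4 - 7.7088*n^3 - 3.8936*n^2 + 3.1566*n - 5.448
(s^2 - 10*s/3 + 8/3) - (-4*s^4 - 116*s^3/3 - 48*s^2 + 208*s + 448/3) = 4*s^4 + 116*s^3/3 + 49*s^2 - 634*s/3 - 440/3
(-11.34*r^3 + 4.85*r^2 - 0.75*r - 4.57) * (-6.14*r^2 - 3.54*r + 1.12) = 69.6276*r^5 + 10.3646*r^4 - 25.2648*r^3 + 36.1468*r^2 + 15.3378*r - 5.1184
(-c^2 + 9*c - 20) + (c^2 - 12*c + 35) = 15 - 3*c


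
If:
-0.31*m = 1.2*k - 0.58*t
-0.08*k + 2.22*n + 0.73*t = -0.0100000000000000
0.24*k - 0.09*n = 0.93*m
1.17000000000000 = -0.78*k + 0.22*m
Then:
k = -1.65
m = -0.54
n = 1.15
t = -3.70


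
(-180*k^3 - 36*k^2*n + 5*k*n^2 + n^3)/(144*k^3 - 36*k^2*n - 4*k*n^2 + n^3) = (-5*k - n)/(4*k - n)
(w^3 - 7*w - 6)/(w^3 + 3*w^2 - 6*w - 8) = (w^2 - w - 6)/(w^2 + 2*w - 8)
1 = 1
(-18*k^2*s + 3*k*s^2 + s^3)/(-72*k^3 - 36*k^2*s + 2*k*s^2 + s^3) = s*(-3*k + s)/(-12*k^2 - 4*k*s + s^2)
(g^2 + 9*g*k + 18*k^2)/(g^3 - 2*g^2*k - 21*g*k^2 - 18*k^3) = (g + 6*k)/(g^2 - 5*g*k - 6*k^2)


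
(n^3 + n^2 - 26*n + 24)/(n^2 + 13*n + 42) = (n^2 - 5*n + 4)/(n + 7)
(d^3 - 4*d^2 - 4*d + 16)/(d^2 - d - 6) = (d^2 - 6*d + 8)/(d - 3)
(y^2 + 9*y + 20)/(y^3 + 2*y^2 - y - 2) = (y^2 + 9*y + 20)/(y^3 + 2*y^2 - y - 2)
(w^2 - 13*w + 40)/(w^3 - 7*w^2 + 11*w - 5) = (w - 8)/(w^2 - 2*w + 1)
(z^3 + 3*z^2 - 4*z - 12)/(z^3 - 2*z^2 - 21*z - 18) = (z^2 - 4)/(z^2 - 5*z - 6)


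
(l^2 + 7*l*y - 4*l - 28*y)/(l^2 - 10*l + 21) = (l^2 + 7*l*y - 4*l - 28*y)/(l^2 - 10*l + 21)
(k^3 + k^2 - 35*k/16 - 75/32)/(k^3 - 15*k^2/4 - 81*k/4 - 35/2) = (k^2 - k/4 - 15/8)/(k^2 - 5*k - 14)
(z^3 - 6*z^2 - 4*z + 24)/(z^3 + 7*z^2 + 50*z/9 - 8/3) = 9*(z^3 - 6*z^2 - 4*z + 24)/(9*z^3 + 63*z^2 + 50*z - 24)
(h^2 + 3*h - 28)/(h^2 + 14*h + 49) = (h - 4)/(h + 7)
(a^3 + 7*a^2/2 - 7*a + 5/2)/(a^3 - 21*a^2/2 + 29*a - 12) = (a^2 + 4*a - 5)/(a^2 - 10*a + 24)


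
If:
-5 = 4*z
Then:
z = -5/4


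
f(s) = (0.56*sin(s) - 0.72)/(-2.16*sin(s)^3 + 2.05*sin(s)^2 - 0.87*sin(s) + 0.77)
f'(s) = (0.56*sin(s) - 0.72)*(6.48*sin(s)^2*cos(s) - 4.1*sin(s)*cos(s) + 0.87*cos(s))/(-2.16*sin(s)^3 + 2.05*sin(s)^2 - 0.87*sin(s) + 0.77)^2 + 0.56*cos(s)/(-2.16*sin(s)^3 + 2.05*sin(s)^2 - 0.87*sin(s) + 0.77)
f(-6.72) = -0.57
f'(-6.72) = -0.87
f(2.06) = -1.98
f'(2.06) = 16.54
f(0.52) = -0.76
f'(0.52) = 0.34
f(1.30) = 1.85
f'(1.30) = -16.49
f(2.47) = -0.74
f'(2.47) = 0.08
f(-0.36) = -0.64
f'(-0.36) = -0.95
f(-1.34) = -0.23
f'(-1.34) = -0.08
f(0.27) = -0.89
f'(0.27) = 0.52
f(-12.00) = -0.75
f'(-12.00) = 0.24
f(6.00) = -0.72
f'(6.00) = -0.98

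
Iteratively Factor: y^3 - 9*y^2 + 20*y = (y - 5)*(y^2 - 4*y) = (y - 5)*(y - 4)*(y)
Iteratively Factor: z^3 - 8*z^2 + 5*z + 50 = (z + 2)*(z^2 - 10*z + 25) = (z - 5)*(z + 2)*(z - 5)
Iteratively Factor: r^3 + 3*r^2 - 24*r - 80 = (r + 4)*(r^2 - r - 20) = (r + 4)^2*(r - 5)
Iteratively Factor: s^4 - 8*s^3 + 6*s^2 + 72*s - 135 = (s - 5)*(s^3 - 3*s^2 - 9*s + 27) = (s - 5)*(s + 3)*(s^2 - 6*s + 9) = (s - 5)*(s - 3)*(s + 3)*(s - 3)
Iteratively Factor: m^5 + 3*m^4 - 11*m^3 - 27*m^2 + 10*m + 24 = (m - 1)*(m^4 + 4*m^3 - 7*m^2 - 34*m - 24) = (m - 3)*(m - 1)*(m^3 + 7*m^2 + 14*m + 8) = (m - 3)*(m - 1)*(m + 4)*(m^2 + 3*m + 2) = (m - 3)*(m - 1)*(m + 2)*(m + 4)*(m + 1)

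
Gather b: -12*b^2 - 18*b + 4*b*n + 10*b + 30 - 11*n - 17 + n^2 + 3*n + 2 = -12*b^2 + b*(4*n - 8) + n^2 - 8*n + 15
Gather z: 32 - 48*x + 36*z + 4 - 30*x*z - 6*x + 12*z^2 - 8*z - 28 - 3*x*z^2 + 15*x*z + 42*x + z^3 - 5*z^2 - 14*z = -12*x + z^3 + z^2*(7 - 3*x) + z*(14 - 15*x) + 8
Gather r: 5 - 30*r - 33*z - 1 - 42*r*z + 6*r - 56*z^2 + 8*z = r*(-42*z - 24) - 56*z^2 - 25*z + 4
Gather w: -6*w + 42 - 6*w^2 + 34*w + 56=-6*w^2 + 28*w + 98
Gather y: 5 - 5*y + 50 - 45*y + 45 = 100 - 50*y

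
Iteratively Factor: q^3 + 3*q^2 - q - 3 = (q - 1)*(q^2 + 4*q + 3) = (q - 1)*(q + 3)*(q + 1)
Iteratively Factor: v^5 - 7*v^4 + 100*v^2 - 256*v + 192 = (v - 4)*(v^4 - 3*v^3 - 12*v^2 + 52*v - 48) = (v - 4)*(v + 4)*(v^3 - 7*v^2 + 16*v - 12) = (v - 4)*(v - 2)*(v + 4)*(v^2 - 5*v + 6) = (v - 4)*(v - 3)*(v - 2)*(v + 4)*(v - 2)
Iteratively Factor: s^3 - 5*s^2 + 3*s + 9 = (s - 3)*(s^2 - 2*s - 3) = (s - 3)^2*(s + 1)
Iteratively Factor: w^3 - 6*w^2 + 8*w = (w - 4)*(w^2 - 2*w) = (w - 4)*(w - 2)*(w)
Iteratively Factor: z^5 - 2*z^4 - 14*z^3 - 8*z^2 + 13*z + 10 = (z + 1)*(z^4 - 3*z^3 - 11*z^2 + 3*z + 10) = (z + 1)*(z + 2)*(z^3 - 5*z^2 - z + 5) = (z - 1)*(z + 1)*(z + 2)*(z^2 - 4*z - 5) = (z - 5)*(z - 1)*(z + 1)*(z + 2)*(z + 1)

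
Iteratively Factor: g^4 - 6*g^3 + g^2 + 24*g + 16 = (g + 1)*(g^3 - 7*g^2 + 8*g + 16) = (g - 4)*(g + 1)*(g^2 - 3*g - 4) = (g - 4)*(g + 1)^2*(g - 4)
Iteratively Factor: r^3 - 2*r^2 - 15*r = (r)*(r^2 - 2*r - 15) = r*(r - 5)*(r + 3)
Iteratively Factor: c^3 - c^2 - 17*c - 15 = (c + 3)*(c^2 - 4*c - 5) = (c - 5)*(c + 3)*(c + 1)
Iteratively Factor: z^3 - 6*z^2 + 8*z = (z - 2)*(z^2 - 4*z) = z*(z - 2)*(z - 4)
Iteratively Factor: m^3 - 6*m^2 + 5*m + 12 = (m + 1)*(m^2 - 7*m + 12) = (m - 3)*(m + 1)*(m - 4)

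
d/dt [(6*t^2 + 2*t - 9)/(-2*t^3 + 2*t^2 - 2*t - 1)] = 2*(6*t^4 + 4*t^3 - 35*t^2 + 12*t - 10)/(4*t^6 - 8*t^5 + 12*t^4 - 4*t^3 + 4*t + 1)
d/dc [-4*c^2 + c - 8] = 1 - 8*c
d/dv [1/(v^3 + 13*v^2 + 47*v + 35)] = (-3*v^2 - 26*v - 47)/(v^3 + 13*v^2 + 47*v + 35)^2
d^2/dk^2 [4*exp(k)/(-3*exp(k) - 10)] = (120*exp(k) - 400)*exp(k)/(27*exp(3*k) + 270*exp(2*k) + 900*exp(k) + 1000)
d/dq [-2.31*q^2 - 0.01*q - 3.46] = -4.62*q - 0.01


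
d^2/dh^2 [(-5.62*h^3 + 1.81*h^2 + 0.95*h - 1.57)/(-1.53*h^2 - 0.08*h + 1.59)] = (3.5527136788005e-15*h^4 + 23.410862*h^3 - 8.657028*h^2 + 72.53415*h - 1.734628)/(3.581577*h^6 + 0.561816*h^5 - 11.136717*h^4 - 1.167184*h^3 + 11.573451*h^2 + 0.606744*h - 4.019679)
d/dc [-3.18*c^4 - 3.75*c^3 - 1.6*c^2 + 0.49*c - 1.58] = -12.72*c^3 - 11.25*c^2 - 3.2*c + 0.49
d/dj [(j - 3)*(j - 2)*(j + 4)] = 3*j^2 - 2*j - 14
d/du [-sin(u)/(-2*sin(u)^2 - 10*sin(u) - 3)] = (cos(2*u) + 2)*cos(u)/(10*sin(u) - cos(2*u) + 4)^2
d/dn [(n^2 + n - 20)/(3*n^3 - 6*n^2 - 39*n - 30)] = (-n^4 - 2*n^3 + 49*n^2 - 100*n - 270)/(3*(n^6 - 4*n^5 - 22*n^4 + 32*n^3 + 209*n^2 + 260*n + 100))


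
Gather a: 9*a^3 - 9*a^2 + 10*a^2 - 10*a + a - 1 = 9*a^3 + a^2 - 9*a - 1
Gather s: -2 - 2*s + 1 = -2*s - 1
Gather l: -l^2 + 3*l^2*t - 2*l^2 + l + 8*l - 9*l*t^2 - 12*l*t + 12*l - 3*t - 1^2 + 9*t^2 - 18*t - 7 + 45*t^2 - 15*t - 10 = l^2*(3*t - 3) + l*(-9*t^2 - 12*t + 21) + 54*t^2 - 36*t - 18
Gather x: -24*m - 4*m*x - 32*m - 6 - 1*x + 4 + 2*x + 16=-56*m + x*(1 - 4*m) + 14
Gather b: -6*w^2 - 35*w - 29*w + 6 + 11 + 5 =-6*w^2 - 64*w + 22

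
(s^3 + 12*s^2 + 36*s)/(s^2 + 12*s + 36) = s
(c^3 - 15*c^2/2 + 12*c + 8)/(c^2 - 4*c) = c - 7/2 - 2/c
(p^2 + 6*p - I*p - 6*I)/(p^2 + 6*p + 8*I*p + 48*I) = (p - I)/(p + 8*I)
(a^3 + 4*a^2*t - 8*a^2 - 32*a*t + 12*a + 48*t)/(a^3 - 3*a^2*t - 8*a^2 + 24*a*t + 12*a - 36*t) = (-a - 4*t)/(-a + 3*t)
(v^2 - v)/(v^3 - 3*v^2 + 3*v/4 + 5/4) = 4*v/(4*v^2 - 8*v - 5)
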